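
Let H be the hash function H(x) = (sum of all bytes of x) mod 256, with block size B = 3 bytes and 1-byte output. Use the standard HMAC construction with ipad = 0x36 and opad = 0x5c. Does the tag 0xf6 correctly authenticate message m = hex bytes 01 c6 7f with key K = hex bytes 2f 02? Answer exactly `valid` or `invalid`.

valid

Key hex bytes 2f 02 is 2 bytes ≤ B = 3; zero-pad to 3 bytes: K' = 2f 02 00.
K' ⊕ ipad = 19 34 36; K' ⊕ opad = 73 5e 5c.
Inner hash: sum = 25+52+54+1+198+127 = 457; mod 256 = 201 → c9.
Outer hash (recomputed tag): sum = 115+94+92+201 = 502; mod 256 = 246 → f6.
Recomputed tag = f6; claimed = f6 → match.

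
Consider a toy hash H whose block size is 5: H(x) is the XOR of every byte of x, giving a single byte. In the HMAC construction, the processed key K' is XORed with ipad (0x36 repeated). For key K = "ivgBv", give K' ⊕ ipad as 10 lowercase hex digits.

5f40517440

Key "ivgBv" = 69 76 67 42 76 is exactly B = 5 bytes: K' = 69 76 67 42 76.
XOR each byte with 0x36: 69⊕36=5f, 76⊕36=40, 67⊕36=51, 42⊕36=74, 76⊕36=40.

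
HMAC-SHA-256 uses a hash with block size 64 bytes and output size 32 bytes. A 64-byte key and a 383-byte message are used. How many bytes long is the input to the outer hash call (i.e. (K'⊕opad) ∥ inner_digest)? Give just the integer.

Key is 64 ≤ 64 bytes, zero-padded: |K'| = 64.
Outer input = (K'⊕opad) ∥ H(inner) → 64 + 32 = 96 bytes.

96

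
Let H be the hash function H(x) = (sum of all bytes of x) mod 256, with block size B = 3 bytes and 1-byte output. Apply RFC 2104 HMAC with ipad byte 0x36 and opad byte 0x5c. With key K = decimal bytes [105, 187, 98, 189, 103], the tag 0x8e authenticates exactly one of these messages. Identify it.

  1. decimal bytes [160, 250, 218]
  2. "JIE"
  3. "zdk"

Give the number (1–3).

Key decimal bytes [105, 187, 98, 189, 103] = 69 bb 62 bd 67 is 5 bytes > B = 3, so hash it first: H(key) = aa, then zero-pad to 3 bytes: K' = aa 00 00.
K' ⊕ ipad = 9c 36 36; K' ⊕ opad = f6 5c 5c.
m1: inner = H(9c 36 36 a0 fa da) = 7c; tag = H(f6 5c 5c 7c) = 2a
m2: inner = H(9c 36 36 4a 49 45) = e0; tag = H(f6 5c 5c e0) = 8e ← matches
m3: inner = H(9c 36 36 7a 64 6b) = 51; tag = H(f6 5c 5c 51) = ff

2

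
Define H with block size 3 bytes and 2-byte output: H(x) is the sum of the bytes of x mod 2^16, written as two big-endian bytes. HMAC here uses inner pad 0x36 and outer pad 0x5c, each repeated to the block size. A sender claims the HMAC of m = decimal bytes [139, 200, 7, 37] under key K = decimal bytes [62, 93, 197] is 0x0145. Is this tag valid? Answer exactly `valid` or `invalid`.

Key decimal bytes [62, 93, 197] = 3e 5d c5 is exactly B = 3 bytes: K' = 3e 5d c5.
K' ⊕ ipad = 08 6b f3; K' ⊕ opad = 62 01 99.
Inner hash: sum = 8+107+243+139+200+7+37 = 741 → 02 e5.
Outer hash (recomputed tag): sum = 98+1+153+2+229 = 483 → 01 e3.
Recomputed tag = 01e3; claimed = 0145 → mismatch.

invalid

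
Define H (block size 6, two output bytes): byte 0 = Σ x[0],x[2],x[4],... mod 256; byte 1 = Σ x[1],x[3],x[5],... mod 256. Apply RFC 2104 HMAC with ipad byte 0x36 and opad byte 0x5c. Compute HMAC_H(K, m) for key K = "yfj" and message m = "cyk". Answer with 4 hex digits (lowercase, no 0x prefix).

6627

Key "yfj" = 79 66 6a is 3 bytes ≤ B = 6; zero-pad to 6 bytes: K' = 79 66 6a 00 00 00.
K' ⊕ ipad = 4f 50 5c 36 36 36.  K' ⊕ opad = 25 3a 36 5c 5c 5c.
Inner input = (K'⊕ipad) ∥ m = 4f 50 5c 36 36 36 ∥ 63 79 6b.
Inner hash: even-index sum = 431 mod 256 = 175; odd-index sum = 309 mod 256 = 53 → af 35.
Outer input = (K'⊕opad) ∥ inner = 25 3a 36 5c 5c 5c ∥ af 35.
Outer hash (tag): even-index sum = 358 mod 256 = 102; odd-index sum = 295 mod 256 = 39 → 66 27.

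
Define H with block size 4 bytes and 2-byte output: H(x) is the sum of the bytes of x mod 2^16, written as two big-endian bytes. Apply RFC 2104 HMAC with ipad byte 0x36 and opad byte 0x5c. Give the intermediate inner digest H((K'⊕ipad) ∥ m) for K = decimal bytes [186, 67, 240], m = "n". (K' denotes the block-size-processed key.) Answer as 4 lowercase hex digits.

Key decimal bytes [186, 67, 240] = ba 43 f0 is 3 bytes ≤ B = 4; zero-pad to 4 bytes: K' = ba 43 f0 00.
K' ⊕ ipad = 8c 75 c6 36.
Inner input = 8c 75 c6 36 ∥ 6e.
Inner hash: sum = 140+117+198+54+110 = 619 → 02 6b.

026b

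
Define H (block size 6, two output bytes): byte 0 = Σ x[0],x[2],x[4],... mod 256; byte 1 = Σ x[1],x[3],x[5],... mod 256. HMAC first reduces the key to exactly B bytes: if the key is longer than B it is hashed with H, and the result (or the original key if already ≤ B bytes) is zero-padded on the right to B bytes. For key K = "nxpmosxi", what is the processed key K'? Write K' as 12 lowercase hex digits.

|K| = 8 > B = 6, so first hash the key.
H(K): even-index sum = 453 mod 256 = 197; odd-index sum = 449 mod 256 = 193 → c5 c1.
Zero-pad H(K) = c5 c1 to 6 bytes: K' = c5 c1 00 00 00 00.

c5c100000000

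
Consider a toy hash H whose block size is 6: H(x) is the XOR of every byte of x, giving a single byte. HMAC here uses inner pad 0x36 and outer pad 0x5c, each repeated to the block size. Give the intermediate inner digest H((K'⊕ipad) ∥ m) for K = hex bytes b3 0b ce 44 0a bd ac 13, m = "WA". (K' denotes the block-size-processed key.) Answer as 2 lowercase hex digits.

Key hex bytes b3 0b ce 44 0a bd ac 13 is 8 bytes > B = 6, so hash it first: H(key) = 3a, then zero-pad to 6 bytes: K' = 3a 00 00 00 00 00.
K' ⊕ ipad = 0c 36 36 36 36 36.
Inner input = 0c 36 36 36 36 36 ∥ 57 41.
Inner hash: XOR 0c⊕36⊕36⊕36⊕36⊕36⊕57⊕41 = 2c.

2c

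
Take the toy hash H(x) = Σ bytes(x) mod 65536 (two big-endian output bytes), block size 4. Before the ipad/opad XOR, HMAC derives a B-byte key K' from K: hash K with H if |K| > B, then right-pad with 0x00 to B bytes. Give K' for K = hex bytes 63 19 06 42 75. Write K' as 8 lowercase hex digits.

|K| = 5 > B = 4, so first hash the key.
H(K): sum = 99+25+6+66+117 = 313 → 01 39.
Zero-pad H(K) = 01 39 to 4 bytes: K' = 01 39 00 00.

01390000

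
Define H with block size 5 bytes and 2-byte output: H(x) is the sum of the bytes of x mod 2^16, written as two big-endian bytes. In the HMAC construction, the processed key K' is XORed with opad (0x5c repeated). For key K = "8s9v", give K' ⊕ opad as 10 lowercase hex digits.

642f652a5c

Key "8s9v" = 38 73 39 76 is 4 bytes ≤ B = 5; zero-pad to 5 bytes: K' = 38 73 39 76 00.
XOR each byte with 0x5c: 38⊕5c=64, 73⊕5c=2f, 39⊕5c=65, 76⊕5c=2a, 00⊕5c=5c.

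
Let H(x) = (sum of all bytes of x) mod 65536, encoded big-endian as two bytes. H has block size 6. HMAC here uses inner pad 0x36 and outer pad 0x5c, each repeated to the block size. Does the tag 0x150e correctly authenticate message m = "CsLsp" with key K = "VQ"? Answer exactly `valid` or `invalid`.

Key "VQ" = 56 51 is 2 bytes ≤ B = 6; zero-pad to 6 bytes: K' = 56 51 00 00 00 00.
K' ⊕ ipad = 60 67 36 36 36 36; K' ⊕ opad = 0a 0d 5c 5c 5c 5c.
Inner hash: sum = 96+103+54+54+54+54+67+115+76+115+112 = 900 → 03 84.
Outer hash (recomputed tag): sum = 10+13+92+92+92+92+3+132 = 526 → 02 0e.
Recomputed tag = 020e; claimed = 150e → mismatch.

invalid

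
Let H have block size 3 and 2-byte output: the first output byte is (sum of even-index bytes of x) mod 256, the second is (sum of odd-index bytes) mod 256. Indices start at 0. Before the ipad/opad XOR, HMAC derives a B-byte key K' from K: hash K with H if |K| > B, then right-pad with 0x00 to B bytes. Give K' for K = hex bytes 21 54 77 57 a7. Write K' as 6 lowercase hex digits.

|K| = 5 > B = 3, so first hash the key.
H(K): even-index sum = 319 mod 256 = 63; odd-index sum = 171 mod 256 = 171 → 3f ab.
Zero-pad H(K) = 3f ab to 3 bytes: K' = 3f ab 00.

3fab00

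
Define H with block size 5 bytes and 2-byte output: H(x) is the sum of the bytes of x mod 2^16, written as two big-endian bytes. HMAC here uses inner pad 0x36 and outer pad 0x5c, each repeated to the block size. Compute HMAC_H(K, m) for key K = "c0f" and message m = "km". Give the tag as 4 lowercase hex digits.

028d

Key "c0f" = 63 30 66 is 3 bytes ≤ B = 5; zero-pad to 5 bytes: K' = 63 30 66 00 00.
K' ⊕ ipad = 55 06 50 36 36.  K' ⊕ opad = 3f 6c 3a 5c 5c.
Inner input = (K'⊕ipad) ∥ m = 55 06 50 36 36 ∥ 6b 6d.
Inner hash: sum = 85+6+80+54+54+107+109 = 495 → 01 ef.
Outer input = (K'⊕opad) ∥ inner = 3f 6c 3a 5c 5c ∥ 01 ef.
Outer hash (tag): sum = 63+108+58+92+92+1+239 = 653 → 02 8d.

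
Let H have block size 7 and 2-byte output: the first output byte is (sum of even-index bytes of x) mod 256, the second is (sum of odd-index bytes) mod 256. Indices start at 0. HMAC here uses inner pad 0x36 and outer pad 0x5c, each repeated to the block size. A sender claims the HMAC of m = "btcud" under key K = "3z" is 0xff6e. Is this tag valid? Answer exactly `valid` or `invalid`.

invalid

Key "3z" = 33 7a is 2 bytes ≤ B = 7; zero-pad to 7 bytes: K' = 33 7a 00 00 00 00 00.
K' ⊕ ipad = 05 4c 36 36 36 36 36; K' ⊕ opad = 6f 26 5c 5c 5c 5c 5c.
Inner hash: even-index sum = 400 mod 256 = 144; odd-index sum = 481 mod 256 = 225 → 90 e1.
Outer hash (recomputed tag): even-index sum = 612 mod 256 = 100; odd-index sum = 366 mod 256 = 110 → 64 6e.
Recomputed tag = 646e; claimed = ff6e → mismatch.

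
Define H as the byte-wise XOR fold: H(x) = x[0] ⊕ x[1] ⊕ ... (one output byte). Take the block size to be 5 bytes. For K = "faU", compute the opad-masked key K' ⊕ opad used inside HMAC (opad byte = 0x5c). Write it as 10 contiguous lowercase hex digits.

Key "faU" = 66 61 55 is 3 bytes ≤ B = 5; zero-pad to 5 bytes: K' = 66 61 55 00 00.
XOR each byte with 0x5c: 66⊕5c=3a, 61⊕5c=3d, 55⊕5c=09, 00⊕5c=5c, 00⊕5c=5c.

3a3d095c5c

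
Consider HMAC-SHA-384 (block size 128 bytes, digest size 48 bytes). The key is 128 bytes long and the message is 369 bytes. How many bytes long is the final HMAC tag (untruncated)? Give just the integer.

The tag is one SHA-384 digest: 48 bytes.

48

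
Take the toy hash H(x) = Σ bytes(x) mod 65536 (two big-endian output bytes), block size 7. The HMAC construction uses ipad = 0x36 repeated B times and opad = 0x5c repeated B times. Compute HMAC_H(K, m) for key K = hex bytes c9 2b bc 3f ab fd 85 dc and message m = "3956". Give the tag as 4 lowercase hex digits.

Key hex bytes c9 2b bc 3f ab fd 85 dc is 8 bytes > B = 7, so hash it first: H(key) = 04 f8, then zero-pad to 7 bytes: K' = 04 f8 00 00 00 00 00.
K' ⊕ ipad = 32 ce 36 36 36 36 36.  K' ⊕ opad = 58 a4 5c 5c 5c 5c 5c.
Inner input = (K'⊕ipad) ∥ m = 32 ce 36 36 36 36 36 ∥ 33 39 35 36.
Inner hash: sum = 50+206+54+54+54+54+54+51+57+53+54 = 741 → 02 e5.
Outer input = (K'⊕opad) ∥ inner = 58 a4 5c 5c 5c 5c 5c ∥ 02 e5.
Outer hash (tag): sum = 88+164+92+92+92+92+92+2+229 = 943 → 03 af.

03af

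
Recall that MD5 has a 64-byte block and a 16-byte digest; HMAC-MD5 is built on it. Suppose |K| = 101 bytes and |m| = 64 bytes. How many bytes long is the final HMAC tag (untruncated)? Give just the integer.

The tag is one MD5 digest: 16 bytes.

16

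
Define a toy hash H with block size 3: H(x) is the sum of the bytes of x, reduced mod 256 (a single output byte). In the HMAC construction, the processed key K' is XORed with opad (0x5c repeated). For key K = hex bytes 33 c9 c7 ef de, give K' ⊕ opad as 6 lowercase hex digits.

Key hex bytes 33 c9 c7 ef de is 5 bytes > B = 3, so hash it first: H(key) = 90, then zero-pad to 3 bytes: K' = 90 00 00.
XOR each byte with 0x5c: 90⊕5c=cc, 00⊕5c=5c, 00⊕5c=5c.

cc5c5c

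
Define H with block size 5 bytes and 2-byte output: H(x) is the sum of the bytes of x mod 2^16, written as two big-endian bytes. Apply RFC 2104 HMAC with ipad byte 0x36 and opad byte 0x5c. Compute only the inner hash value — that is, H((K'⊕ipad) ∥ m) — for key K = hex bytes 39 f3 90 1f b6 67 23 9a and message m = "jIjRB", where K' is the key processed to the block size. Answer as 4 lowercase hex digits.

030b

Key hex bytes 39 f3 90 1f b6 67 23 9a is 8 bytes > B = 5, so hash it first: H(key) = 03 b5, then zero-pad to 5 bytes: K' = 03 b5 00 00 00.
K' ⊕ ipad = 35 83 36 36 36.
Inner input = 35 83 36 36 36 ∥ 6a 49 6a 52 42.
Inner hash: sum = 53+131+54+54+54+106+73+106+82+66 = 779 → 03 0b.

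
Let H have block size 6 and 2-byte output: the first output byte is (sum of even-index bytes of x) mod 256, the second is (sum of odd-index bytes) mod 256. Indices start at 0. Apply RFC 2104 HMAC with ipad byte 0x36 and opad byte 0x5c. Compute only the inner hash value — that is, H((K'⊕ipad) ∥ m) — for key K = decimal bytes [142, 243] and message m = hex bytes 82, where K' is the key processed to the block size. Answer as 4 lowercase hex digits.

a631

Key decimal bytes [142, 243] = 8e f3 is 2 bytes ≤ B = 6; zero-pad to 6 bytes: K' = 8e f3 00 00 00 00.
K' ⊕ ipad = b8 c5 36 36 36 36.
Inner input = b8 c5 36 36 36 36 ∥ 82.
Inner hash: even-index sum = 422 mod 256 = 166; odd-index sum = 305 mod 256 = 49 → a6 31.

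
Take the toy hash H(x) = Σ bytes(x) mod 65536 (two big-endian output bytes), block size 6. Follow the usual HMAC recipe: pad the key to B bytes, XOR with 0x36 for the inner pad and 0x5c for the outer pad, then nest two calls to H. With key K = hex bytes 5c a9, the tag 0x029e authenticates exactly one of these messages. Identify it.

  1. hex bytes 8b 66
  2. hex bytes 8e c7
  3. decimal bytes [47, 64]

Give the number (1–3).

2

Key hex bytes 5c a9 is 2 bytes ≤ B = 6; zero-pad to 6 bytes: K' = 5c a9 00 00 00 00.
K' ⊕ ipad = 6a 9f 36 36 36 36; K' ⊕ opad = 00 f5 5c 5c 5c 5c.
m1: inner = H(6a 9f 36 36 36 36 8b 66) = 02 d2; tag = H(00 f5 5c 5c 5c 5c 02 d2) = 0339
m2: inner = H(6a 9f 36 36 36 36 8e c7) = 03 36; tag = H(00 f5 5c 5c 5c 5c 03 36) = 029e ← matches
m3: inner = H(6a 9f 36 36 36 36 2f 40) = 02 50; tag = H(00 f5 5c 5c 5c 5c 02 50) = 02b7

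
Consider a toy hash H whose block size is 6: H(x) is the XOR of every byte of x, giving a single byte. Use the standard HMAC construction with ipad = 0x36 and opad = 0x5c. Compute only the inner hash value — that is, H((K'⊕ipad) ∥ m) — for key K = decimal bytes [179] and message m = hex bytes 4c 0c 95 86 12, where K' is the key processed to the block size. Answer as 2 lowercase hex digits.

Key decimal bytes [179] = b3 is 1 byte ≤ B = 6; zero-pad to 6 bytes: K' = b3 00 00 00 00 00.
K' ⊕ ipad = 85 36 36 36 36 36.
Inner input = 85 36 36 36 36 36 ∥ 4c 0c 95 86 12.
Inner hash: XOR 85⊕36⊕36⊕36⊕36⊕36⊕4c⊕0c⊕95⊕86⊕12 = f2.

f2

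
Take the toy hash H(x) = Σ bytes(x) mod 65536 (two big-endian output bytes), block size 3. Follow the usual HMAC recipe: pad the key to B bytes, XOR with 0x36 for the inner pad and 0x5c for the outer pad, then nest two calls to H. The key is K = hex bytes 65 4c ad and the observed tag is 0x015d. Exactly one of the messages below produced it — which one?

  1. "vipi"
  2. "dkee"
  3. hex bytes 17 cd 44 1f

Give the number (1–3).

1

Key hex bytes 65 4c ad is exactly B = 3 bytes: K' = 65 4c ad.
K' ⊕ ipad = 53 7a 9b; K' ⊕ opad = 39 10 f1.
m1: inner = H(53 7a 9b 76 69 70 69) = 03 20; tag = H(39 10 f1 03 20) = 015d ← matches
m2: inner = H(53 7a 9b 64 6b 65 65) = 03 01; tag = H(39 10 f1 03 01) = 013e
m3: inner = H(53 7a 9b 17 cd 44 1f) = 02 af; tag = H(39 10 f1 02 af) = 01eb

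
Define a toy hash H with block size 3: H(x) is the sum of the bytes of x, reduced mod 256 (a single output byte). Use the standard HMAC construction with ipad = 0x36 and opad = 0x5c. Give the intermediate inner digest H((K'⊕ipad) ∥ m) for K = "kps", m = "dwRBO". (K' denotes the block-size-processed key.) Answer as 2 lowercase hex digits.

Key "kps" = 6b 70 73 is exactly B = 3 bytes: K' = 6b 70 73.
K' ⊕ ipad = 5d 46 45.
Inner input = 5d 46 45 ∥ 64 77 52 42 4f.
Inner hash: sum = 93+70+69+100+119+82+66+79 = 678; mod 256 = 166 → a6.

a6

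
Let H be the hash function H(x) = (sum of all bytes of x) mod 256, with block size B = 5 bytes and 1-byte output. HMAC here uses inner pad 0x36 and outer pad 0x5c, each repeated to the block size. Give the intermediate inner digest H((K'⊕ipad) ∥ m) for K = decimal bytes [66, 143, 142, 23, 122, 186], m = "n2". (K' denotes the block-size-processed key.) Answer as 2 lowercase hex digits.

Key decimal bytes [66, 143, 142, 23, 122, 186] = 42 8f 8e 17 7a ba is 6 bytes > B = 5, so hash it first: H(key) = aa, then zero-pad to 5 bytes: K' = aa 00 00 00 00.
K' ⊕ ipad = 9c 36 36 36 36.
Inner input = 9c 36 36 36 36 ∥ 6e 32.
Inner hash: sum = 156+54+54+54+54+110+50 = 532; mod 256 = 20 → 14.

14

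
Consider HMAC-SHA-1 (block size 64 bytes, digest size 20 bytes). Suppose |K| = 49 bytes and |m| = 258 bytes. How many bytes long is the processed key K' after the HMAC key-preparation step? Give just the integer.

64

Key is 49 ≤ 64 bytes, zero-padded: |K'| = 64.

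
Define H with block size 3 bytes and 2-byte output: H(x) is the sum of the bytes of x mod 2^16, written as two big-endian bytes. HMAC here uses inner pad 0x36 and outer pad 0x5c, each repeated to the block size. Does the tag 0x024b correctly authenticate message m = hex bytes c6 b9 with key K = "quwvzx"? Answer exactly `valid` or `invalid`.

invalid

Key "quwvzx" = 71 75 77 76 7a 78 is 6 bytes > B = 3, so hash it first: H(key) = 02 c5, then zero-pad to 3 bytes: K' = 02 c5 00.
K' ⊕ ipad = 34 f3 36; K' ⊕ opad = 5e 99 5c.
Inner hash: sum = 52+243+54+198+185 = 732 → 02 dc.
Outer hash (recomputed tag): sum = 94+153+92+2+220 = 561 → 02 31.
Recomputed tag = 0231; claimed = 024b → mismatch.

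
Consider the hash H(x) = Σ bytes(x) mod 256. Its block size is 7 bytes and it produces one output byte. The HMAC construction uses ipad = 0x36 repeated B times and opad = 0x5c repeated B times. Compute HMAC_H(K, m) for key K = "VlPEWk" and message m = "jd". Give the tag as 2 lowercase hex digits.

Key "VlPEWk" = 56 6c 50 45 57 6b is 6 bytes ≤ B = 7; zero-pad to 7 bytes: K' = 56 6c 50 45 57 6b 00.
K' ⊕ ipad = 60 5a 66 73 61 5d 36.  K' ⊕ opad = 0a 30 0c 19 0b 37 5c.
Inner input = (K'⊕ipad) ∥ m = 60 5a 66 73 61 5d 36 ∥ 6a 64.
Inner hash: sum = 96+90+102+115+97+93+54+106+100 = 853; mod 256 = 85 → 55.
Outer input = (K'⊕opad) ∥ inner = 0a 30 0c 19 0b 37 5c ∥ 55.
Outer hash (tag): sum = 10+48+12+25+11+55+92+85 = 338; mod 256 = 82 → 52.

52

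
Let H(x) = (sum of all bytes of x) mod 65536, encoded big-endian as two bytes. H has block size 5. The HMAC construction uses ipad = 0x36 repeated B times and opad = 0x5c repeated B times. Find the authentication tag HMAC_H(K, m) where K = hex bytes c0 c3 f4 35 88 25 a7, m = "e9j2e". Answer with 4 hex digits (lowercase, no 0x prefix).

Key hex bytes c0 c3 f4 35 88 25 a7 is 7 bytes > B = 5, so hash it first: H(key) = 04 00, then zero-pad to 5 bytes: K' = 04 00 00 00 00.
K' ⊕ ipad = 32 36 36 36 36.  K' ⊕ opad = 58 5c 5c 5c 5c.
Inner input = (K'⊕ipad) ∥ m = 32 36 36 36 36 ∥ 65 39 6a 32 65.
Inner hash: sum = 50+54+54+54+54+101+57+106+50+101 = 681 → 02 a9.
Outer input = (K'⊕opad) ∥ inner = 58 5c 5c 5c 5c ∥ 02 a9.
Outer hash (tag): sum = 88+92+92+92+92+2+169 = 627 → 02 73.

0273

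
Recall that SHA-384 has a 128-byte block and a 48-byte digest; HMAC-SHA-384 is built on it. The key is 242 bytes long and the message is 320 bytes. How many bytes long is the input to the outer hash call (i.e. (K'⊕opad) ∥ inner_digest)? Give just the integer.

Key is 242 > 128 bytes, so it is hashed to 48 bytes then zero-padded to 128: |K'| = 128.
Outer input = (K'⊕opad) ∥ H(inner) → 128 + 48 = 176 bytes.

176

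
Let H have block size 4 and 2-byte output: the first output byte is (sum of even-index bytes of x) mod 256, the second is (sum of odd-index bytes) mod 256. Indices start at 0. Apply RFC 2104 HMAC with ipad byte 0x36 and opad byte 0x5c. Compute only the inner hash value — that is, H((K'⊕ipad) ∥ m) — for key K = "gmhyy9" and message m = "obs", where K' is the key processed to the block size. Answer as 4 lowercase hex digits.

96c1

Key "gmhyy9" = 67 6d 68 79 79 39 is 6 bytes > B = 4, so hash it first: H(key) = 48 1f, then zero-pad to 4 bytes: K' = 48 1f 00 00.
K' ⊕ ipad = 7e 29 36 36.
Inner input = 7e 29 36 36 ∥ 6f 62 73.
Inner hash: even-index sum = 406 mod 256 = 150; odd-index sum = 193 mod 256 = 193 → 96 c1.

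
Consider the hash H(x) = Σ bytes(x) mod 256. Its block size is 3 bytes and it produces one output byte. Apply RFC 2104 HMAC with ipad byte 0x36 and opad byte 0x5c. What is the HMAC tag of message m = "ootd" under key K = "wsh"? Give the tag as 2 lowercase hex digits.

28

Key "wsh" = 77 73 68 is exactly B = 3 bytes: K' = 77 73 68.
K' ⊕ ipad = 41 45 5e.  K' ⊕ opad = 2b 2f 34.
Inner input = (K'⊕ipad) ∥ m = 41 45 5e ∥ 6f 6f 74 64.
Inner hash: sum = 65+69+94+111+111+116+100 = 666; mod 256 = 154 → 9a.
Outer input = (K'⊕opad) ∥ inner = 2b 2f 34 ∥ 9a.
Outer hash (tag): sum = 43+47+52+154 = 296; mod 256 = 40 → 28.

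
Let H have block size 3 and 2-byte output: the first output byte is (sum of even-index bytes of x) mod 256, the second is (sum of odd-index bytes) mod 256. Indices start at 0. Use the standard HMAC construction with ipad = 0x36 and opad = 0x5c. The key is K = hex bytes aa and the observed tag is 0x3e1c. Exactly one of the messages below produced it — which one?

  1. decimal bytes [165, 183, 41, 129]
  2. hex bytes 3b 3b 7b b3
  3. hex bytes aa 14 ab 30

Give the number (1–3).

2

Key hex bytes aa is 1 byte ≤ B = 3; zero-pad to 3 bytes: K' = aa 00 00.
K' ⊕ ipad = 9c 36 36; K' ⊕ opad = f6 5c 5c.
m1: inner = H(9c 36 36 a5 b7 29 81) = 0a 04; tag = H(f6 5c 5c 0a 04) = 5666
m2: inner = H(9c 36 36 3b 3b 7b b3) = c0 ec; tag = H(f6 5c 5c c0 ec) = 3e1c ← matches
m3: inner = H(9c 36 36 aa 14 ab 30) = 16 8b; tag = H(f6 5c 5c 16 8b) = dd72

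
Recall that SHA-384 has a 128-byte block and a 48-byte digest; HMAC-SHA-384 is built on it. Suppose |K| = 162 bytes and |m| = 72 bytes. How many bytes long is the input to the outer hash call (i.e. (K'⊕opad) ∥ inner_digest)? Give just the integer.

176

Key is 162 > 128 bytes, so it is hashed to 48 bytes then zero-padded to 128: |K'| = 128.
Outer input = (K'⊕opad) ∥ H(inner) → 128 + 48 = 176 bytes.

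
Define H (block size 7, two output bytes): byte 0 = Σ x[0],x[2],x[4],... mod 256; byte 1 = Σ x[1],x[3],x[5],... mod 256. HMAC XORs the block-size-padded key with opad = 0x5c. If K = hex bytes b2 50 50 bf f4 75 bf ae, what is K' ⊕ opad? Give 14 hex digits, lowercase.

Key hex bytes b2 50 50 bf f4 75 bf ae is 8 bytes > B = 7, so hash it first: H(key) = b5 32, then zero-pad to 7 bytes: K' = b5 32 00 00 00 00 00.
XOR each byte with 0x5c: b5⊕5c=e9, 32⊕5c=6e, 00⊕5c=5c, 00⊕5c=5c, 00⊕5c=5c, 00⊕5c=5c, 00⊕5c=5c.

e96e5c5c5c5c5c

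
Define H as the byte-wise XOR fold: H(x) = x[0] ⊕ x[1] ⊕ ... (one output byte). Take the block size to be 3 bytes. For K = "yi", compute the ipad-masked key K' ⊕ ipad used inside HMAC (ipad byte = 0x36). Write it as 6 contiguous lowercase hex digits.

Key "yi" = 79 69 is 2 bytes ≤ B = 3; zero-pad to 3 bytes: K' = 79 69 00.
XOR each byte with 0x36: 79⊕36=4f, 69⊕36=5f, 00⊕36=36.

4f5f36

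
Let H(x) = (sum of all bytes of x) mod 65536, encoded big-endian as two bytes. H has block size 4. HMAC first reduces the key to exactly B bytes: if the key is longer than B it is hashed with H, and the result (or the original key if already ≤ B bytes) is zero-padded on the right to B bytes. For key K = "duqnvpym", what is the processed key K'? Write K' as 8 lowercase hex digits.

|K| = 8 > B = 4, so first hash the key.
H(K): sum = 100+117+113+110+118+112+121+109 = 900 → 03 84.
Zero-pad H(K) = 03 84 to 4 bytes: K' = 03 84 00 00.

03840000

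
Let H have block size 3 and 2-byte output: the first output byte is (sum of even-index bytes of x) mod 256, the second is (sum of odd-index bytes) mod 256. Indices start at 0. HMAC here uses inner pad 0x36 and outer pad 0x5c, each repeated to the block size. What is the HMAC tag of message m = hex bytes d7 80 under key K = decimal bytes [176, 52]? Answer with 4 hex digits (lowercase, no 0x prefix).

21a4

Key decimal bytes [176, 52] = b0 34 is 2 bytes ≤ B = 3; zero-pad to 3 bytes: K' = b0 34 00.
K' ⊕ ipad = 86 02 36.  K' ⊕ opad = ec 68 5c.
Inner input = (K'⊕ipad) ∥ m = 86 02 36 ∥ d7 80.
Inner hash: even-index sum = 316 mod 256 = 60; odd-index sum = 217 mod 256 = 217 → 3c d9.
Outer input = (K'⊕opad) ∥ inner = ec 68 5c ∥ 3c d9.
Outer hash (tag): even-index sum = 545 mod 256 = 33; odd-index sum = 164 mod 256 = 164 → 21 a4.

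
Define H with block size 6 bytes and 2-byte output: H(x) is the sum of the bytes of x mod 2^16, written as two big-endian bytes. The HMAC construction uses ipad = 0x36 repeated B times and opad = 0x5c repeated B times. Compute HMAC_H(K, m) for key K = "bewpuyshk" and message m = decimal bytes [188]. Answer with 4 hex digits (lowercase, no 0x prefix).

Key "bewpuyshk" = 62 65 77 70 75 79 73 68 6b is 9 bytes > B = 6, so hash it first: H(key) = 03 e2, then zero-pad to 6 bytes: K' = 03 e2 00 00 00 00.
K' ⊕ ipad = 35 d4 36 36 36 36.  K' ⊕ opad = 5f be 5c 5c 5c 5c.
Inner input = (K'⊕ipad) ∥ m = 35 d4 36 36 36 36 ∥ bc.
Inner hash: sum = 53+212+54+54+54+54+188 = 669 → 02 9d.
Outer input = (K'⊕opad) ∥ inner = 5f be 5c 5c 5c 5c ∥ 02 9d.
Outer hash (tag): sum = 95+190+92+92+92+92+2+157 = 812 → 03 2c.

032c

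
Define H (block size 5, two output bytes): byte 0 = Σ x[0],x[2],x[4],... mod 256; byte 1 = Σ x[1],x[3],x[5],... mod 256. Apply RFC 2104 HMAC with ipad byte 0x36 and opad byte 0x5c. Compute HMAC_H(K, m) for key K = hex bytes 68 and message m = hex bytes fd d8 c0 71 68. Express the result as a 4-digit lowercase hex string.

7dcb

Key hex bytes 68 is 1 byte ≤ B = 5; zero-pad to 5 bytes: K' = 68 00 00 00 00.
K' ⊕ ipad = 5e 36 36 36 36.  K' ⊕ opad = 34 5c 5c 5c 5c.
Inner input = (K'⊕ipad) ∥ m = 5e 36 36 36 36 ∥ fd d8 c0 71 68.
Inner hash: even-index sum = 531 mod 256 = 19; odd-index sum = 657 mod 256 = 145 → 13 91.
Outer input = (K'⊕opad) ∥ inner = 34 5c 5c 5c 5c ∥ 13 91.
Outer hash (tag): even-index sum = 381 mod 256 = 125; odd-index sum = 203 mod 256 = 203 → 7d cb.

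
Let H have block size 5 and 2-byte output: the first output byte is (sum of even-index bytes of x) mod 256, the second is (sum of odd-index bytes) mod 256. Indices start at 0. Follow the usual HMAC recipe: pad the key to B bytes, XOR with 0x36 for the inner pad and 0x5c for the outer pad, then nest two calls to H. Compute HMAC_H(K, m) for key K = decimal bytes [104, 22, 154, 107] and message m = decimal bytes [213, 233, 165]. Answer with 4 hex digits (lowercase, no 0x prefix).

Key decimal bytes [104, 22, 154, 107] = 68 16 9a 6b is 4 bytes ≤ B = 5; zero-pad to 5 bytes: K' = 68 16 9a 6b 00.
K' ⊕ ipad = 5e 20 ac 5d 36.  K' ⊕ opad = 34 4a c6 37 5c.
Inner input = (K'⊕ipad) ∥ m = 5e 20 ac 5d 36 ∥ d5 e9 a5.
Inner hash: even-index sum = 553 mod 256 = 41; odd-index sum = 503 mod 256 = 247 → 29 f7.
Outer input = (K'⊕opad) ∥ inner = 34 4a c6 37 5c ∥ 29 f7.
Outer hash (tag): even-index sum = 589 mod 256 = 77; odd-index sum = 170 mod 256 = 170 → 4d aa.

4daa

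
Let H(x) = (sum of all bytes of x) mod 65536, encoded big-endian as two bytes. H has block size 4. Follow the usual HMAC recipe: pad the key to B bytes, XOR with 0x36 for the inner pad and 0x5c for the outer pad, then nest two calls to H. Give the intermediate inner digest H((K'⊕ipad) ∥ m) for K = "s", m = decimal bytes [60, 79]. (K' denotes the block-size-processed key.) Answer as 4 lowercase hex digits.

0172

Key "s" = 73 is 1 byte ≤ B = 4; zero-pad to 4 bytes: K' = 73 00 00 00.
K' ⊕ ipad = 45 36 36 36.
Inner input = 45 36 36 36 ∥ 3c 4f.
Inner hash: sum = 69+54+54+54+60+79 = 370 → 01 72.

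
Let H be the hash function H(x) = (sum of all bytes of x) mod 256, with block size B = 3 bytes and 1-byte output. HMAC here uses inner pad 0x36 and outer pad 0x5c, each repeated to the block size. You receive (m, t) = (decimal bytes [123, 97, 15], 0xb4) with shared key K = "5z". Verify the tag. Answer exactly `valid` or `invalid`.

Key "5z" = 35 7a is 2 bytes ≤ B = 3; zero-pad to 3 bytes: K' = 35 7a 00.
K' ⊕ ipad = 03 4c 36; K' ⊕ opad = 69 26 5c.
Inner hash: sum = 3+76+54+123+97+15 = 368; mod 256 = 112 → 70.
Outer hash (recomputed tag): sum = 105+38+92+112 = 347; mod 256 = 91 → 5b.
Recomputed tag = 5b; claimed = b4 → mismatch.

invalid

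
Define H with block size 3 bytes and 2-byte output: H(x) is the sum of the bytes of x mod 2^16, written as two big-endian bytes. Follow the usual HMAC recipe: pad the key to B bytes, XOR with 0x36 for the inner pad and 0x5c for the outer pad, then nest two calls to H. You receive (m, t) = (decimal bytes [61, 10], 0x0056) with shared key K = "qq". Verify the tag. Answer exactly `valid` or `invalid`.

Key "qq" = 71 71 is 2 bytes ≤ B = 3; zero-pad to 3 bytes: K' = 71 71 00.
K' ⊕ ipad = 47 47 36; K' ⊕ opad = 2d 2d 5c.
Inner hash: sum = 71+71+54+61+10 = 267 → 01 0b.
Outer hash (recomputed tag): sum = 45+45+92+1+11 = 194 → 00 c2.
Recomputed tag = 00c2; claimed = 0056 → mismatch.

invalid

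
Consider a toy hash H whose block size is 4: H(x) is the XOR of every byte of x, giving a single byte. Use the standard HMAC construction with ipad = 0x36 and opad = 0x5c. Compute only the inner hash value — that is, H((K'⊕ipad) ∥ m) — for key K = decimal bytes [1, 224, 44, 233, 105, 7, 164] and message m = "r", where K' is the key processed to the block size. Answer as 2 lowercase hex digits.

Key decimal bytes [1, 224, 44, 233, 105, 7, 164] = 01 e0 2c e9 69 07 a4 is 7 bytes > B = 4, so hash it first: H(key) = ee, then zero-pad to 4 bytes: K' = ee 00 00 00.
K' ⊕ ipad = d8 36 36 36.
Inner input = d8 36 36 36 ∥ 72.
Inner hash: XOR d8⊕36⊕36⊕36⊕72 = 9c.

9c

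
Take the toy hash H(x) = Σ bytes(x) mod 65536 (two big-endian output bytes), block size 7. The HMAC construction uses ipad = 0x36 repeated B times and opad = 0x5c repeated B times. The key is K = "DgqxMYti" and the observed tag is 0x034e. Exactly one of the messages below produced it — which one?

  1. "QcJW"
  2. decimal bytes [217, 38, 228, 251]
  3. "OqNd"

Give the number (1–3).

Key "DgqxMYti" = 44 67 71 78 4d 59 74 69 is 8 bytes > B = 7, so hash it first: H(key) = 03 17, then zero-pad to 7 bytes: K' = 03 17 00 00 00 00 00.
K' ⊕ ipad = 35 21 36 36 36 36 36; K' ⊕ opad = 5f 4b 5c 5c 5c 5c 5c.
m1: inner = H(35 21 36 36 36 36 36 51 63 4a 57) = 02 b9; tag = H(5f 4b 5c 5c 5c 5c 5c 02 b9) = 0331
m2: inner = H(35 21 36 36 36 36 36 d9 26 e4 fb) = 04 42; tag = H(5f 4b 5c 5c 5c 5c 5c 04 42) = 02bc
m3: inner = H(35 21 36 36 36 36 36 4f 71 4e 64) = 02 d6; tag = H(5f 4b 5c 5c 5c 5c 5c 02 d6) = 034e ← matches

3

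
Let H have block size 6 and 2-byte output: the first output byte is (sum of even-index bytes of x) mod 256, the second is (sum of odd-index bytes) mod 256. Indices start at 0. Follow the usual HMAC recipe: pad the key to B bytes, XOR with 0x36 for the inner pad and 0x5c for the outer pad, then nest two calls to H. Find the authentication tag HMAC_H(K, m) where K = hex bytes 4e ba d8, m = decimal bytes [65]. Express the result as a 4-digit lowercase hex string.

Key hex bytes 4e ba d8 is 3 bytes ≤ B = 6; zero-pad to 6 bytes: K' = 4e ba d8 00 00 00.
K' ⊕ ipad = 78 8c ee 36 36 36.  K' ⊕ opad = 12 e6 84 5c 5c 5c.
Inner input = (K'⊕ipad) ∥ m = 78 8c ee 36 36 36 ∥ 41.
Inner hash: even-index sum = 477 mod 256 = 221; odd-index sum = 248 mod 256 = 248 → dd f8.
Outer input = (K'⊕opad) ∥ inner = 12 e6 84 5c 5c 5c ∥ dd f8.
Outer hash (tag): even-index sum = 463 mod 256 = 207; odd-index sum = 662 mod 256 = 150 → cf 96.

cf96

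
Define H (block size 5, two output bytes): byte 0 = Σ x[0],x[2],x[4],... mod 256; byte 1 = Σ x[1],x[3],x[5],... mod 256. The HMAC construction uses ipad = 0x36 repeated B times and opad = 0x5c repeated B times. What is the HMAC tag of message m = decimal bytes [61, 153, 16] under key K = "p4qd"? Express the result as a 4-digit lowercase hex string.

56fc

Key "p4qd" = 70 34 71 64 is 4 bytes ≤ B = 5; zero-pad to 5 bytes: K' = 70 34 71 64 00.
K' ⊕ ipad = 46 02 47 52 36.  K' ⊕ opad = 2c 68 2d 38 5c.
Inner input = (K'⊕ipad) ∥ m = 46 02 47 52 36 ∥ 3d 99 10.
Inner hash: even-index sum = 348 mod 256 = 92; odd-index sum = 161 mod 256 = 161 → 5c a1.
Outer input = (K'⊕opad) ∥ inner = 2c 68 2d 38 5c ∥ 5c a1.
Outer hash (tag): even-index sum = 342 mod 256 = 86; odd-index sum = 252 mod 256 = 252 → 56 fc.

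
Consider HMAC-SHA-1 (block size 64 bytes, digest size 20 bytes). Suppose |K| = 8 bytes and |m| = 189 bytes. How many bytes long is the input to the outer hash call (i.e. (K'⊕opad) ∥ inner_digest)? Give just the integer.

Key is 8 ≤ 64 bytes, zero-padded: |K'| = 64.
Outer input = (K'⊕opad) ∥ H(inner) → 64 + 20 = 84 bytes.

84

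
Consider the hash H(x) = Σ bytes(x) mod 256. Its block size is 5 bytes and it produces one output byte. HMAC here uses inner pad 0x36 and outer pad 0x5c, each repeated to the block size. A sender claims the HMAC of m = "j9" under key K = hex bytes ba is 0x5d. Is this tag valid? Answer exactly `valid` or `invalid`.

Key hex bytes ba is 1 byte ≤ B = 5; zero-pad to 5 bytes: K' = ba 00 00 00 00.
K' ⊕ ipad = 8c 36 36 36 36; K' ⊕ opad = e6 5c 5c 5c 5c.
Inner hash: sum = 140+54+54+54+54+106+57 = 519; mod 256 = 7 → 07.
Outer hash (recomputed tag): sum = 230+92+92+92+92+7 = 605; mod 256 = 93 → 5d.
Recomputed tag = 5d; claimed = 5d → match.

valid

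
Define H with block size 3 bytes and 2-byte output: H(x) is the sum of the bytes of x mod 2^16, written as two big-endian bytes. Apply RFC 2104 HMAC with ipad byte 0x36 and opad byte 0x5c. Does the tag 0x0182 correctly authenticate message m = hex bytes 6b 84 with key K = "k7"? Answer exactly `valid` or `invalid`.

Key "k7" = 6b 37 is 2 bytes ≤ B = 3; zero-pad to 3 bytes: K' = 6b 37 00.
K' ⊕ ipad = 5d 01 36; K' ⊕ opad = 37 6b 5c.
Inner hash: sum = 93+1+54+107+132 = 387 → 01 83.
Outer hash (recomputed tag): sum = 55+107+92+1+131 = 386 → 01 82.
Recomputed tag = 0182; claimed = 0182 → match.

valid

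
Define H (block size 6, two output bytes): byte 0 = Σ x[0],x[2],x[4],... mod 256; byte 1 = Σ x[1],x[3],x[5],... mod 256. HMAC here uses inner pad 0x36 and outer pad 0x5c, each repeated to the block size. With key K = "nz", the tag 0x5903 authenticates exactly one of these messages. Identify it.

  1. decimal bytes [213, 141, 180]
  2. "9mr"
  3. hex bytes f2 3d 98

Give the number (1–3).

Key "nz" = 6e 7a is 2 bytes ≤ B = 6; zero-pad to 6 bytes: K' = 6e 7a 00 00 00 00.
K' ⊕ ipad = 58 4c 36 36 36 36; K' ⊕ opad = 32 26 5c 5c 5c 5c.
m1: inner = H(58 4c 36 36 36 36 d5 8d b4) = 4d 45; tag = H(32 26 5c 5c 5c 5c 4d 45) = 3723
m2: inner = H(58 4c 36 36 36 36 39 6d 72) = 6f 25; tag = H(32 26 5c 5c 5c 5c 6f 25) = 5903 ← matches
m3: inner = H(58 4c 36 36 36 36 f2 3d 98) = 4e f5; tag = H(32 26 5c 5c 5c 5c 4e f5) = 38d3

2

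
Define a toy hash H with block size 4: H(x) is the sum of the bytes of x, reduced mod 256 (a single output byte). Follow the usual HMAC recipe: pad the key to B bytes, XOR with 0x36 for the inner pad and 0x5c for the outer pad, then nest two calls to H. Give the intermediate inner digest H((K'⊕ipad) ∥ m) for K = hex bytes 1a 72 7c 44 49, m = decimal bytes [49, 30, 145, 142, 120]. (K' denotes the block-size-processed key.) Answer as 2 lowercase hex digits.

2b

Key hex bytes 1a 72 7c 44 49 is 5 bytes > B = 4, so hash it first: H(key) = 95, then zero-pad to 4 bytes: K' = 95 00 00 00.
K' ⊕ ipad = a3 36 36 36.
Inner input = a3 36 36 36 ∥ 31 1e 91 8e 78.
Inner hash: sum = 163+54+54+54+49+30+145+142+120 = 811; mod 256 = 43 → 2b.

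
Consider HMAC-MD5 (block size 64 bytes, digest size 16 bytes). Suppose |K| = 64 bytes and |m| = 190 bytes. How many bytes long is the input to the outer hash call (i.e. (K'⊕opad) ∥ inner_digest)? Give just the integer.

Key is 64 ≤ 64 bytes, zero-padded: |K'| = 64.
Outer input = (K'⊕opad) ∥ H(inner) → 64 + 16 = 80 bytes.

80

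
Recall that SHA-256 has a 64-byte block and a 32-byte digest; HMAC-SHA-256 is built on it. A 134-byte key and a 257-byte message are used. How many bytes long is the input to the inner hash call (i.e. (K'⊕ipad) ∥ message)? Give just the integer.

Key is 134 > 64 bytes, so it is hashed to 32 bytes then zero-padded to 64: |K'| = 64.
Inner input = (K'⊕ipad) ∥ m → 64 + 257 = 321 bytes.

321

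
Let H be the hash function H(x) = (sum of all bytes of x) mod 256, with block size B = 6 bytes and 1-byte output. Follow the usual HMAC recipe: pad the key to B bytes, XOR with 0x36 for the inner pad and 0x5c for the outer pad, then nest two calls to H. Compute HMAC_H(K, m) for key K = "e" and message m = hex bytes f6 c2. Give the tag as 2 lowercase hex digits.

Key "e" = 65 is 1 byte ≤ B = 6; zero-pad to 6 bytes: K' = 65 00 00 00 00 00.
K' ⊕ ipad = 53 36 36 36 36 36.  K' ⊕ opad = 39 5c 5c 5c 5c 5c.
Inner input = (K'⊕ipad) ∥ m = 53 36 36 36 36 36 ∥ f6 c2.
Inner hash: sum = 83+54+54+54+54+54+246+194 = 793; mod 256 = 25 → 19.
Outer input = (K'⊕opad) ∥ inner = 39 5c 5c 5c 5c 5c ∥ 19.
Outer hash (tag): sum = 57+92+92+92+92+92+25 = 542; mod 256 = 30 → 1e.

1e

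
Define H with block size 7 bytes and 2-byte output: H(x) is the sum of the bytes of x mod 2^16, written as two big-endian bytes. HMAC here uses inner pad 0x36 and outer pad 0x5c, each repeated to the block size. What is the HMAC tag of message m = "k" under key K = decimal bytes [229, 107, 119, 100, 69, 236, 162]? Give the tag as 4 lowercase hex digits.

032d

Key decimal bytes [229, 107, 119, 100, 69, 236, 162] = e5 6b 77 64 45 ec a2 is exactly B = 7 bytes: K' = e5 6b 77 64 45 ec a2.
K' ⊕ ipad = d3 5d 41 52 73 da 94.  K' ⊕ opad = b9 37 2b 38 19 b0 fe.
Inner input = (K'⊕ipad) ∥ m = d3 5d 41 52 73 da 94 ∥ 6b.
Inner hash: sum = 211+93+65+82+115+218+148+107 = 1039 → 04 0f.
Outer input = (K'⊕opad) ∥ inner = b9 37 2b 38 19 b0 fe ∥ 04 0f.
Outer hash (tag): sum = 185+55+43+56+25+176+254+4+15 = 813 → 03 2d.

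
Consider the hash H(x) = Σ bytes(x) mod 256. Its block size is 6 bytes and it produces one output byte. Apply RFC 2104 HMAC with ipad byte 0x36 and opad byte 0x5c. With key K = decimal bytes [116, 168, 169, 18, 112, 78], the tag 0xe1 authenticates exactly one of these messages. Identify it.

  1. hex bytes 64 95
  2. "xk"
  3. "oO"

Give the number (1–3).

2

Key decimal bytes [116, 168, 169, 18, 112, 78] = 74 a8 a9 12 70 4e is exactly B = 6 bytes: K' = 74 a8 a9 12 70 4e.
K' ⊕ ipad = 42 9e 9f 24 46 78; K' ⊕ opad = 28 f4 f5 4e 2c 12.
m1: inner = H(42 9e 9f 24 46 78 64 95) = 5a; tag = H(28 f4 f5 4e 2c 12 5a) = f7
m2: inner = H(42 9e 9f 24 46 78 78 6b) = 44; tag = H(28 f4 f5 4e 2c 12 44) = e1 ← matches
m3: inner = H(42 9e 9f 24 46 78 6f 4f) = 1f; tag = H(28 f4 f5 4e 2c 12 1f) = bc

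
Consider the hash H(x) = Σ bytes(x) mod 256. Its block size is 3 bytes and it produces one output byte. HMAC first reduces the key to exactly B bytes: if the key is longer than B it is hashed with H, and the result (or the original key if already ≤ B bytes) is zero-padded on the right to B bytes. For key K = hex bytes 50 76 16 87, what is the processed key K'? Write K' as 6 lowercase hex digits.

630000

|K| = 4 > B = 3, so first hash the key.
H(K): sum = 80+118+22+135 = 355; mod 256 = 99 → 63.
Zero-pad H(K) = 63 to 3 bytes: K' = 63 00 00.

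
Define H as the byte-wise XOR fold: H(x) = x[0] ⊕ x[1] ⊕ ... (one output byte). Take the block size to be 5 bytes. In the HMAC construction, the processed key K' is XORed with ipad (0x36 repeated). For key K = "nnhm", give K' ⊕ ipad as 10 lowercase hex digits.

Key "nnhm" = 6e 6e 68 6d is 4 bytes ≤ B = 5; zero-pad to 5 bytes: K' = 6e 6e 68 6d 00.
XOR each byte with 0x36: 6e⊕36=58, 6e⊕36=58, 68⊕36=5e, 6d⊕36=5b, 00⊕36=36.

58585e5b36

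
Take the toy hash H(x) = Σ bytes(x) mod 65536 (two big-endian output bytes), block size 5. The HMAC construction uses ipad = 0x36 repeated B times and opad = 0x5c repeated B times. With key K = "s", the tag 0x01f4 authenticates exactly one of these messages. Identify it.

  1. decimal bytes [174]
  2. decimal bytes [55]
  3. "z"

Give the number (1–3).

Key "s" = 73 is 1 byte ≤ B = 5; zero-pad to 5 bytes: K' = 73 00 00 00 00.
K' ⊕ ipad = 45 36 36 36 36; K' ⊕ opad = 2f 5c 5c 5c 5c.
m1: inner = H(45 36 36 36 36 ae) = 01 cb; tag = H(2f 5c 5c 5c 5c 01 cb) = 026b
m2: inner = H(45 36 36 36 36 37) = 01 54; tag = H(2f 5c 5c 5c 5c 01 54) = 01f4 ← matches
m3: inner = H(45 36 36 36 36 7a) = 01 97; tag = H(2f 5c 5c 5c 5c 01 97) = 0237

2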